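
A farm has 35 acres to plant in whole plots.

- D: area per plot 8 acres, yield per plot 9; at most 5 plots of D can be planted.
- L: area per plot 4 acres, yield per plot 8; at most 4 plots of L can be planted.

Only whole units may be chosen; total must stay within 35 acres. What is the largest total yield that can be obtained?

L has the best ratio (8/4); taking only L gives at most 4×8 = 32 (stopped by the supply cap of 4).
Mixing does better — 2×D and 4×L: area 32 ≤ 35, yield 2·9 + 4·8 = 50.

50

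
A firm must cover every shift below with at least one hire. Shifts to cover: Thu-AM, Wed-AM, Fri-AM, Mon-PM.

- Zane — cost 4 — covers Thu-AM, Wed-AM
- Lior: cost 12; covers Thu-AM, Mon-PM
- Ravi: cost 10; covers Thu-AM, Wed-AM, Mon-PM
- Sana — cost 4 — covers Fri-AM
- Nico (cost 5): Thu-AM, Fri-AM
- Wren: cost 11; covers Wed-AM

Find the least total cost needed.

14

The greedy cost-per-new-shift heuristic would pick Zane, Sana, and Ravi for 18, but a cheaper cover exists.
Choose Ravi and Sana: together they cover Thu-AM, Wed-AM, Fri-AM, Mon-PM — every shift.
Total cost: 10 + 4 = 14.
No cover costs less than 14.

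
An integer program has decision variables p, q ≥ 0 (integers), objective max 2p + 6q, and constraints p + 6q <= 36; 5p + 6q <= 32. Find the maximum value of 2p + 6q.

30

The continuous relaxation peaks at (0, 5.33) with value 32.00; rounding to a feasible lattice point costs some objective.
(p,q)=(0,5): 1·0+6·5=30≤36, 5·0+6·5=30≤32, objective 30.
(p,q)=(1,4): 1·1+6·4=25≤36, 5·1+6·4=29≤32, objective 26.
(p,q)=(0,4): 1·0+6·4=24≤36, 5·0+6·4=24≤32, objective 24.
No feasible integer point exceeds 30.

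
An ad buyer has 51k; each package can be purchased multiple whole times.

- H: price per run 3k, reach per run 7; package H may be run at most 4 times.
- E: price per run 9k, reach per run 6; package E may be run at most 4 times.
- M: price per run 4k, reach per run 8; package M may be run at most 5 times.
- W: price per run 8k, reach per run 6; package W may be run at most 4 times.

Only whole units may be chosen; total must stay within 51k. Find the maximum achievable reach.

80

4×H, 5×M, and 2×W: price 48 ≤ 51, reach 4·7 + 5·8 + 2·6 = 80.
4×H, 1×E, 5×M, and 1×W: price 49 ≤ 51, reach 4·7 + 1·6 + 5·8 + 1·6 = 80.
Best is 80.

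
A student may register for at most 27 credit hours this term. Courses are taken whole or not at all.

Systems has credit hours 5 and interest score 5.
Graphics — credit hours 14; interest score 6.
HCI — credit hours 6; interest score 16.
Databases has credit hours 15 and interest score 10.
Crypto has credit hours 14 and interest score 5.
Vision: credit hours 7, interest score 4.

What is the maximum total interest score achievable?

HCI + Databases: credit hours 6 + 15 = 21 ≤ 27, interest score 16 + 10 = 26.
Systems + HCI + Databases: credit hours 5 + 6 + 15 = 26 ≤ 27, interest score 5 + 16 + 10 = 31.
Systems + Graphics + HCI: credit hours 5 + 14 + 6 = 25 ≤ 27, interest score 5 + 6 + 16 = 27.
Best is Systems, HCI, and Databases with total interest score 31.

31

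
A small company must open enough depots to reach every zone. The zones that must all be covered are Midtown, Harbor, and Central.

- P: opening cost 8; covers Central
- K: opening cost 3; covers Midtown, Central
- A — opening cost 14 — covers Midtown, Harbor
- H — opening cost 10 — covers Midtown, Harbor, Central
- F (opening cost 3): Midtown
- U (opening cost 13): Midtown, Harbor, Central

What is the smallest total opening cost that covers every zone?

10

H alone covers Midtown, Harbor, Central — every zone.
Total opening cost: 10.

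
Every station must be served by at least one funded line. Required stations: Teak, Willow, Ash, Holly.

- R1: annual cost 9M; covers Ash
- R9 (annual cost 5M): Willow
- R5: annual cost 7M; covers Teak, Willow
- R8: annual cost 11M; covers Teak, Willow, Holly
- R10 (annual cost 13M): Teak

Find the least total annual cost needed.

The greedy cost-per-new-station heuristic would pick R5, R1, and R8 for 27, but a cheaper cover exists.
Choose R1 and R8: together they cover Teak, Willow, Ash, Holly — every station.
Total annual cost: 9 + 11 = 20.
No cover costs less than 20.

20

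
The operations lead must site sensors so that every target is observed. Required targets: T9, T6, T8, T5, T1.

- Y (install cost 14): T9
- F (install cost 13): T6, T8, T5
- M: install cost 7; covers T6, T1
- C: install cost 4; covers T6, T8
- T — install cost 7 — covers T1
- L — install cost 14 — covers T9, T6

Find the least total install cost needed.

The greedy cost-per-new-target heuristic would pick C, M, F, and Y for 38, but a cheaper cover exists.
Choose Y, F, and M: together they cover T9, T6, T8, T5, T1 — every target.
Total install cost: 14 + 13 + 7 = 34.
No cover costs less than 34.

34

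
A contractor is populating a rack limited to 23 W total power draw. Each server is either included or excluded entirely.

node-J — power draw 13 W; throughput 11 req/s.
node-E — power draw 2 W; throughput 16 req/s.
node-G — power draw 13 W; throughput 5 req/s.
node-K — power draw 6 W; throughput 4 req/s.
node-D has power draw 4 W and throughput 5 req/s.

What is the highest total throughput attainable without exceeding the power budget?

This is an integer program with binary decision variables.
Allowing fractional choices, the relaxed optimum would be about 34.7, but servers are indivisible.
node-J + node-E + node-D: power draw 13 + 2 + 4 = 19 ≤ 23, throughput 11 + 16 + 5 = 32.
node-J + node-E + node-K: power draw 13 + 2 + 6 = 21 ≤ 23, throughput 11 + 16 + 4 = 31.
node-J + node-E: power draw 13 + 2 = 15 ≤ 23, throughput 11 + 16 = 27.
Best is node-J, node-E, and node-D with total throughput 32.

32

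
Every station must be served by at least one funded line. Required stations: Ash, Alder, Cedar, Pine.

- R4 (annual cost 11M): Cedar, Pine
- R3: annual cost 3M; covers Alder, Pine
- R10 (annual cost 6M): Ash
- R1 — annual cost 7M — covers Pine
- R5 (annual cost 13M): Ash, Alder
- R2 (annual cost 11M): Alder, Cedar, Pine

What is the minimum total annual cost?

Choose R10 and R2: together they cover Ash, Alder, Cedar, Pine — every station.
Total annual cost: 6 + 11 = 17.

17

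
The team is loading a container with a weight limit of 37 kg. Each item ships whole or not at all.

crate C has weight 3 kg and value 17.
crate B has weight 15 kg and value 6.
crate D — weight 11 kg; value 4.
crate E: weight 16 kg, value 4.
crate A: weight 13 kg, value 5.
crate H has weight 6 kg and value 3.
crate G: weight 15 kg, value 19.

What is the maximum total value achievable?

This is an integer program with binary decision variables.
crate C + crate D + crate H + crate G: weight 3 + 11 + 6 + 15 = 35 ≤ 37, value 17 + 4 + 3 + 19 = 43.
crate C + crate B + crate G: weight 3 + 15 + 15 = 33 ≤ 37, value 17 + 6 + 19 = 42.
crate C + crate A + crate H + crate G: weight 3 + 13 + 6 + 15 = 37 ≤ 37, value 17 + 5 + 3 + 19 = 44.
Best is crate C, crate A, crate H, and crate G with total value 44.

44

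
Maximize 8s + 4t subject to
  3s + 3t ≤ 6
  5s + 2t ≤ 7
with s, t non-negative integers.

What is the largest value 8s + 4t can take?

12

(s,t)=(1,1): 3·1+3·1=6≤6, 5·1+2·1=7≤7, objective 12.
(s,t)=(0,2): 3·0+3·2=6≤6, 5·0+2·2=4≤7, objective 8.
(s,t)=(1,0): 3·1+3·0=3≤6, 5·1+2·0=5≤7, objective 8.
(s,t)=(0,1): 3·0+3·1=3≤6, 5·0+2·1=2≤7, objective 4.
No feasible integer point exceeds 12.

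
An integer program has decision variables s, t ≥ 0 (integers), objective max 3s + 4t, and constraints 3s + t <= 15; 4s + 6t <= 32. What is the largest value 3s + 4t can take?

The continuous relaxation peaks at (4.14, 2.57) with value 22.71; rounding to a feasible lattice point costs some objective.
(s,t)=(2,4): 3·2+1·4=10≤15, 4·2+6·4=32≤32, objective 22.
(s,t)=(3,3): 3·3+1·3=12≤15, 4·3+6·3=30≤32, objective 21.
(s,t)=(4,2): 3·4+1·2=14≤15, 4·4+6·2=28≤32, objective 20.
Maximum is 22 at (s,t)=(2,4).

22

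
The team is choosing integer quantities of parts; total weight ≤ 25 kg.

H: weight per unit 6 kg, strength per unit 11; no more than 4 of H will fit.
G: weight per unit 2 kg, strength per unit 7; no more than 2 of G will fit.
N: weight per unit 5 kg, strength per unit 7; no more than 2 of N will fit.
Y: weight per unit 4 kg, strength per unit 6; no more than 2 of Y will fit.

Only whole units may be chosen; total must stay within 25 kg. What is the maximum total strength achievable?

49

Take 2×H, 2×G, 1×N, and 1×Y: weight 25 ≤ 25, strength 2·11 + 2·7 + 1·7 + 1·6 = 49.
G has the best ratio (7/2) and is taken to its limit of 2; remaining capacity is filled optimally with the others.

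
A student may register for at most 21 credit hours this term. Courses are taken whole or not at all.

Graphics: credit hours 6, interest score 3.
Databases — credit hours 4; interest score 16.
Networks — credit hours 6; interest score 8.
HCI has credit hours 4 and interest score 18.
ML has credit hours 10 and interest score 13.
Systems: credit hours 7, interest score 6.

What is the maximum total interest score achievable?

48

Databases + HCI + ML: credit hours 4 + 4 + 10 = 18 ≤ 21, interest score 16 + 18 + 13 = 47.
Databases + Networks + HCI + Systems: credit hours 4 + 6 + 4 + 7 = 21 ≤ 21, interest score 16 + 8 + 18 + 6 = 48.
Graphics + Databases + Networks + HCI: credit hours 6 + 4 + 6 + 4 = 20 ≤ 21, interest score 3 + 16 + 8 + 18 = 45.
Best is Databases, Networks, HCI, and Systems with total interest score 48.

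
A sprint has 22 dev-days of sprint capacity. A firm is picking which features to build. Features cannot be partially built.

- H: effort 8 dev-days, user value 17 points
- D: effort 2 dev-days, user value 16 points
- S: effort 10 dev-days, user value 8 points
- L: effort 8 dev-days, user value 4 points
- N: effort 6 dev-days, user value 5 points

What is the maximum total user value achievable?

Take H, D, and S: effort 8 + 2 + 10 = 20 ≤ 22, user value 17 + 16 + 8 = 41.
No other feasible combination does better.

41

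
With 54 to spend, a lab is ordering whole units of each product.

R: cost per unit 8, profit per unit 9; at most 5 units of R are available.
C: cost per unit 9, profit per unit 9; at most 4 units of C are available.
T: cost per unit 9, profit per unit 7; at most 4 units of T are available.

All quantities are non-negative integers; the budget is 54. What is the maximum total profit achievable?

Take 2×R and 4×C: cost 52 ≤ 54, profit 2·9 + 4·9 = 54.
No other integer combination yields more.

54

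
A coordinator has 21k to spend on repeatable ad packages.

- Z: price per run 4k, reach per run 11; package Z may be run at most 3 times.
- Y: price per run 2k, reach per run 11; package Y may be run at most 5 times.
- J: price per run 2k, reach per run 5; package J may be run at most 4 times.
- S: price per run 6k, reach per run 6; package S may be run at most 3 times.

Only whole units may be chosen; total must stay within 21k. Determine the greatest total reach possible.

Take 2×Z, 5×Y, and 1×J: price 20 ≤ 21, reach 2·11 + 5·11 + 1·5 = 82.
Y has the best ratio (11/2) and is taken to its limit of 5; remaining capacity is filled optimally with the others.

82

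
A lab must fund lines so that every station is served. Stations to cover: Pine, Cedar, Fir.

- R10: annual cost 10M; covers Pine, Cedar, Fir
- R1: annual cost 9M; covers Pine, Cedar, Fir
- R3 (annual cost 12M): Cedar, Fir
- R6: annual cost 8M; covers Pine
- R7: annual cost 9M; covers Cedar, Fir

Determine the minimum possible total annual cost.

9

R1 alone covers Pine, Cedar, Fir — every station.
Total annual cost: 9.
No cover costs less than 9.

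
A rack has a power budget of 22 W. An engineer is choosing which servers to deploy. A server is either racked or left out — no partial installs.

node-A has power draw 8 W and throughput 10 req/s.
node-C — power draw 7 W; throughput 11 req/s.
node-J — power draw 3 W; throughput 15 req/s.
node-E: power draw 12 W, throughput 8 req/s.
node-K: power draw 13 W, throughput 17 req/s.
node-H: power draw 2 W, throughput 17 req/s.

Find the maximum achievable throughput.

node-A + node-C + node-J + node-H: power draw 8 + 7 + 3 + 2 = 20 ≤ 22, throughput 10 + 11 + 15 + 17 = 53.
node-J + node-K + node-H: power draw 3 + 13 + 2 = 18 ≤ 22, throughput 15 + 17 + 17 = 49.
Best is node-A, node-C, node-J, and node-H with total throughput 53.

53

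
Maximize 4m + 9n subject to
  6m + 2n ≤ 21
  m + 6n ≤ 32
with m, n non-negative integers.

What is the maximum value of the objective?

49

Relaxing integrality, the LP optimum is 52.56 at (m,n) = (1.82, 5.03), which is not an integer point.
(m,n)=(1,5) is feasible, giving 49.
(m,n)=(0,5) is feasible, giving 45.
(m,n)=(2,4) is feasible, giving 44.
Maximum is 49 at (m,n)=(1,5).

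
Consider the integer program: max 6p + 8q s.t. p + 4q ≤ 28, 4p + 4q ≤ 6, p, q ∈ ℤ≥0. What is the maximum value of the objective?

8

(p,q)=(0,1) is feasible, giving 8.
(p,q)=(1,0) is feasible, giving 6.
(p,q)=(0,0) is feasible, giving 0.
Maximum is 8 at (p,q)=(0,1).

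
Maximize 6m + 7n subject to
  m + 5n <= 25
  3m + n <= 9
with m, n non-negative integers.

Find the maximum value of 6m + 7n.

35

The continuous relaxation peaks at (1.43, 4.71) with value 41.57; rounding to a feasible lattice point costs some objective.
(m,n)=(0,5): 1·0+5·5=25≤25, 3·0+1·5=5≤9, objective 35.
(m,n)=(1,4): 1·1+5·4=21≤25, 3·1+1·4=7≤9, objective 34.
Maximum is 35 at (m,n)=(0,5).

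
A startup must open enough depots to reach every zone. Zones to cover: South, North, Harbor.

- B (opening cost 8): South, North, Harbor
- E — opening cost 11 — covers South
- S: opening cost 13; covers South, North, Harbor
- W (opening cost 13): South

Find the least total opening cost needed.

8

B alone covers South, North, Harbor — every zone.
Total opening cost: 8.
No cover costs less than 8.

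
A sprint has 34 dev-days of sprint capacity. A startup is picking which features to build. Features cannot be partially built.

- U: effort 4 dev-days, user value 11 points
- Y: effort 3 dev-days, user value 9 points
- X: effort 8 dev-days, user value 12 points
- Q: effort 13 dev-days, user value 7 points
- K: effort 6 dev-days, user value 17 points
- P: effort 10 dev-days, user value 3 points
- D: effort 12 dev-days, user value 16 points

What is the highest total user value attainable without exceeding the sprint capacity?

Treat it as a binary knapsack problem.
Take U, Y, X, K, and D: effort 4 + 3 + 8 + 6 + 12 = 33 ≤ 34, user value 11 + 9 + 12 + 17 + 16 = 65.
No other feasible combination does better.

65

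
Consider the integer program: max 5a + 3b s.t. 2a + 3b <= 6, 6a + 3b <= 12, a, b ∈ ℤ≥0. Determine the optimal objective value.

(a,b)=(2,0): 2·2+3·0=4≤6, 6·2+3·0=12≤12, objective 10.
(a,b)=(1,1): 2·1+3·1=5≤6, 6·1+3·1=9≤12, objective 8.
(a,b)=(0,2): 2·0+3·2=6≤6, 6·0+3·2=6≤12, objective 6.
The best lattice point is (2,0), giving 10.

10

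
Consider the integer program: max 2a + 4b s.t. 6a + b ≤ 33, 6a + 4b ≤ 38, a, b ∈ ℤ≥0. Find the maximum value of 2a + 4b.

36

The continuous relaxation peaks at (0, 9.5) with value 38.00; rounding to a feasible lattice point costs some objective.
(a,b)=(0,9) is feasible, giving 36.
(a,b)=(1,8) is feasible, giving 34.
(a,b)=(0,8) is feasible, giving 32.
The best lattice point is (0,9), giving 36.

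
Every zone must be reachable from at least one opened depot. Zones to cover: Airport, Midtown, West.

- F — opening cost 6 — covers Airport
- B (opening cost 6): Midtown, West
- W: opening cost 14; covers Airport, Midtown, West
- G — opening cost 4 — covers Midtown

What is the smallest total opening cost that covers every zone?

12

This is a weighted set-cover instance.
Choose F and B: together they cover Airport, Midtown, West — every zone.
Total opening cost: 6 + 6 = 12.
No cover costs less than 12.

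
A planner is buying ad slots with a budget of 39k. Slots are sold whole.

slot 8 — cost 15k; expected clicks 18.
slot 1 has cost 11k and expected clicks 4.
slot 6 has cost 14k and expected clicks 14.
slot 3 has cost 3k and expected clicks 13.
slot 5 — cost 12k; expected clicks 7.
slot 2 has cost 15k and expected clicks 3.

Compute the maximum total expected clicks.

45

Take slot 8, slot 6, and slot 3: cost 15 + 14 + 3 = 32 ≤ 39, expected clicks 18 + 14 + 13 = 45.
No other feasible combination does better.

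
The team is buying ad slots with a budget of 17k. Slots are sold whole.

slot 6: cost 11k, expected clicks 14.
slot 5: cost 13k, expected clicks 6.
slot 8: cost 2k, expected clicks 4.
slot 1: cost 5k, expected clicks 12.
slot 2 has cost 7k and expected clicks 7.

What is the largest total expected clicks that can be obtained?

Take slot 6 and slot 1: cost 11 + 5 = 16 ≤ 17, expected clicks 14 + 12 = 26.
No other feasible combination does better.

26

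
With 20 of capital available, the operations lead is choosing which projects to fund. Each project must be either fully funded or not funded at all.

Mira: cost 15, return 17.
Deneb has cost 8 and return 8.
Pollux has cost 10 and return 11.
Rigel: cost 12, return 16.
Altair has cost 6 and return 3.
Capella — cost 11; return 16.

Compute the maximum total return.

24

Treat it as a binary knapsack problem.
Take Deneb and Capella: cost 8 + 11 = 19 ≤ 20, return 8 + 16 = 24.
No feasible combination exceeds this.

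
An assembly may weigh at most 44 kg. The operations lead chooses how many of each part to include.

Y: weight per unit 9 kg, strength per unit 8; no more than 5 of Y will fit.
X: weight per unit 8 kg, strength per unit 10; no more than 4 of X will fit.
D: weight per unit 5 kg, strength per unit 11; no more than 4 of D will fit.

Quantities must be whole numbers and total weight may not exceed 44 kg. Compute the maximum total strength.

3×X and 4×D: weight 44 ≤ 44, strength 3·10 + 4·11 = 74.
2×X and 4×D: weight 36 ≤ 44, strength 2·10 + 4·11 = 64.
Best is 74.

74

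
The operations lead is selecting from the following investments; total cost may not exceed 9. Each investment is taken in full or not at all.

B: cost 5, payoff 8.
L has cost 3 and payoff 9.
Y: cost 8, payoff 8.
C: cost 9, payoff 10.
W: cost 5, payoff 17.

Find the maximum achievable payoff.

This is a 0-1 knapsack instance.
B + L: cost 5 + 3 = 8 ≤ 9, payoff 8 + 9 = 17.
W: cost 5 ≤ 9, payoff 17.
L + W: cost 3 + 5 = 8 ≤ 9, payoff 9 + 17 = 26.
Best is L and W with total payoff 26.

26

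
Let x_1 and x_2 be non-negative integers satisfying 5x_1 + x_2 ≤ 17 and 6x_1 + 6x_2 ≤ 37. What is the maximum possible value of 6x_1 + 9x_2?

54

(x_1,x_2)=(0,6): 5·0+1·6=6≤17, 6·0+6·6=36≤37, objective 54.
(x_1,x_2)=(1,5): 5·1+1·5=10≤17, 6·1+6·5=36≤37, objective 51.
(x_1,x_2)=(0,5): 5·0+1·5=5≤17, 6·0+6·5=30≤37, objective 45.
No feasible integer point exceeds 54.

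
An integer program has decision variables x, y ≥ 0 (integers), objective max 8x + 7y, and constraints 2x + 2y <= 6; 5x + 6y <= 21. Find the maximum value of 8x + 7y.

(x,y)=(3,0) is feasible, giving 24.
(x,y)=(2,1) is feasible, giving 23.
(x,y)=(2,0) is feasible, giving 16.
No feasible integer point exceeds 24.

24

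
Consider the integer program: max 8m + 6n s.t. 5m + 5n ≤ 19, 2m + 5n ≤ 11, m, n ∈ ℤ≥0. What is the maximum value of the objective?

Relaxing integrality, the LP optimum is 30.40 at (m,n) = (3.8, 0), which is not an integer point.
(m,n)=(3,0): 5·3+5·0=15≤19, 2·3+5·0=6≤11, objective 24.
(m,n)=(2,1): 5·2+5·1=15≤19, 2·2+5·1=9≤11, objective 22.
(m,n)=(2,0): 5·2+5·0=10≤19, 2·2+5·0=4≤11, objective 16.
No feasible integer point exceeds 24.

24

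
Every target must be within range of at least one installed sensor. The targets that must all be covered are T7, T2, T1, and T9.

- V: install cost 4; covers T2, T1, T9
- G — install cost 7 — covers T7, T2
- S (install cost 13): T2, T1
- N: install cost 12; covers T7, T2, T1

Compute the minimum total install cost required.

11

Choose V and G: together they cover T7, T2, T1, T9 — every target.
Total install cost: 4 + 7 = 11.
No cover costs less than 11.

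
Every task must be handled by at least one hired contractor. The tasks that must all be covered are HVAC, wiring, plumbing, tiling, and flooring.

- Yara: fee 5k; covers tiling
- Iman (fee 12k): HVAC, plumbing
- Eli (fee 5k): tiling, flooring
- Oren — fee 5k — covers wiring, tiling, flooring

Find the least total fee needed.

17

Choose Iman and Oren: together they cover HVAC, wiring, plumbing, tiling, flooring — every task.
Total fee: 12 + 5 = 17.
No cover costs less than 17.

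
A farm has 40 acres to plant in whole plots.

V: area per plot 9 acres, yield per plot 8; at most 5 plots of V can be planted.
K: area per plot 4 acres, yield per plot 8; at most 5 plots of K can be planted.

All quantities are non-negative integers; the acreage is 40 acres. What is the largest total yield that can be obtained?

Take 2×V and 5×K: area 38 ≤ 40, yield 2·8 + 5·8 = 56.
K has the best ratio (8/4) and is taken to its limit of 5; remaining capacity is filled optimally with the others.

56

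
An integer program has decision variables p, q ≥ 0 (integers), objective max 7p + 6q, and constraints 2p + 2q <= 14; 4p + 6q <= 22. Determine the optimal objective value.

(p,q)=(5,0) is feasible, giving 35.
(p,q)=(4,1) is feasible, giving 34.
(p,q)=(4,0) is feasible, giving 28.
No feasible integer point exceeds 35.

35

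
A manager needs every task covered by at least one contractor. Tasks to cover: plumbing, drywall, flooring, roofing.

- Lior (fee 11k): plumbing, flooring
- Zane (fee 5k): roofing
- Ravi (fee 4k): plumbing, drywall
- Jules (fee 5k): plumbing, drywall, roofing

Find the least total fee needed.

Choose Lior and Jules: together they cover plumbing, drywall, flooring, roofing — every task.
Total fee: 11 + 5 = 16.
No cover costs less than 16.

16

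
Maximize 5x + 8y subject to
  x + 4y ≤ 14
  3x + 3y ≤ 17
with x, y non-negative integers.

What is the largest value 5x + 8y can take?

34

The continuous relaxation peaks at (2.89, 2.78) with value 36.67; rounding to a feasible lattice point costs some objective.
(x,y)=(2,3): 1·2+4·3=14≤14, 3·2+3·3=15≤17, objective 34.
(x,y)=(3,2): 1·3+4·2=11≤14, 3·3+3·2=15≤17, objective 31.
Maximum is 34 at (x,y)=(2,3).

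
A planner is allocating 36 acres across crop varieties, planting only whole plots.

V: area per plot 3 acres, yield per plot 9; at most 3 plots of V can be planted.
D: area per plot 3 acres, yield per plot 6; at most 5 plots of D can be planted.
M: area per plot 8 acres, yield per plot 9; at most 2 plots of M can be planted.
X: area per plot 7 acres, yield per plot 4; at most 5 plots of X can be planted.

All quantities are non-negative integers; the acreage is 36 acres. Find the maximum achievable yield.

66

This is a bounded integer knapsack.
V has the best ratio (9/3); taking only V gives at most 3×9 = 27 (stopped by the supply cap of 3).
Mixing does better — 3×V, 5×D, and 1×M: area 32 ≤ 36, yield 3·9 + 5·6 + 1·9 = 66.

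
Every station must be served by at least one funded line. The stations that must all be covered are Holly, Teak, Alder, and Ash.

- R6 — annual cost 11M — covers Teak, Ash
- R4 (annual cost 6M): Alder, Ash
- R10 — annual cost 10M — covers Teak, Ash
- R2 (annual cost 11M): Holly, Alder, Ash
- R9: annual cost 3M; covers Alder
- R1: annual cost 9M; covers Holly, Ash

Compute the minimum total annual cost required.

The greedy cost-per-new-station heuristic would pick R4, R1, and R10 for 25, but a cheaper cover exists.
Choose R10 and R2: together they cover Holly, Teak, Alder, Ash — every station.
Total annual cost: 10 + 11 = 21.
No cover costs less than 21.

21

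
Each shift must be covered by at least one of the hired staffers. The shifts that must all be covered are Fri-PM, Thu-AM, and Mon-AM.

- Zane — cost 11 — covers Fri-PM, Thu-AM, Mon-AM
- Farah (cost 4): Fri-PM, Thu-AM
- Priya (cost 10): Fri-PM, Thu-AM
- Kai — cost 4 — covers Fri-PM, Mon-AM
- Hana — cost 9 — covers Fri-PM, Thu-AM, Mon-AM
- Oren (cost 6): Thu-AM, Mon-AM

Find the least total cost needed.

This is an integer covering problem.
Choose Farah and Kai: together they cover Fri-PM, Thu-AM, Mon-AM — every shift.
Total cost: 4 + 4 = 8.
No cover costs less than 8.

8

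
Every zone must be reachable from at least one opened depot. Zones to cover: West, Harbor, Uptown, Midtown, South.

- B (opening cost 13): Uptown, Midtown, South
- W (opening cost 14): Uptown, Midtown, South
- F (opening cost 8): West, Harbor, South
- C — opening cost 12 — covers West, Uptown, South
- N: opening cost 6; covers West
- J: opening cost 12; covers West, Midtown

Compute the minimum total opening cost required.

Choose B and F: together they cover West, Harbor, Uptown, Midtown, South — every zone.
Total opening cost: 13 + 8 = 21.
No cover costs less than 21.

21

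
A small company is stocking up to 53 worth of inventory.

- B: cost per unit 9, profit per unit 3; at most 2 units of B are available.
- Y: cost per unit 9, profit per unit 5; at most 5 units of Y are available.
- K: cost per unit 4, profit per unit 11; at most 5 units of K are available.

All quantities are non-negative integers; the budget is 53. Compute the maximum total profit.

70

1×B, 2×Y, and 5×K: cost 47 ≤ 53, profit 1·3 + 2·5 + 5·11 = 68.
3×Y and 5×K: cost 47 ≤ 53, profit 3·5 + 5·11 = 70.
Best is 70.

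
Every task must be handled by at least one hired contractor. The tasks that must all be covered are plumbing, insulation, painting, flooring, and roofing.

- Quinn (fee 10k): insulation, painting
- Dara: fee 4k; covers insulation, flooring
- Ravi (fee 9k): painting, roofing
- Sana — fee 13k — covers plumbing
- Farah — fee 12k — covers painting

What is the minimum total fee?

This is an integer covering problem.
Choose Dara, Ravi, and Sana: together they cover plumbing, insulation, painting, flooring, roofing — every task.
Total fee: 4 + 9 + 13 = 26.

26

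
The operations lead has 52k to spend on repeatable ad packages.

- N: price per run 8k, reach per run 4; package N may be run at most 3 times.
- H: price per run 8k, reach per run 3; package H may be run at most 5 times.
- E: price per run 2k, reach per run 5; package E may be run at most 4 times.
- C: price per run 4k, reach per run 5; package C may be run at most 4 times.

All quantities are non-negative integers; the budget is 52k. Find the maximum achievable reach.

Take 3×N, 4×E, and 4×C: price 48 ≤ 52, reach 3·4 + 4·5 + 4·5 = 52.
E has the best ratio (5/2) and is taken to its limit of 4; remaining capacity is filled optimally with the others.

52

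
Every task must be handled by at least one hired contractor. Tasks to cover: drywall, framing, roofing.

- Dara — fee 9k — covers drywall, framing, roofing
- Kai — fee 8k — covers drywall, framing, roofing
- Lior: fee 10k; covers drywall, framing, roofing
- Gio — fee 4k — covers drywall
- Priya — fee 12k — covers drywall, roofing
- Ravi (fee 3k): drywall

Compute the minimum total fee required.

8

This is an integer covering problem.
Kai alone covers drywall, framing, roofing — every task.
Total fee: 8.
No cover costs less than 8.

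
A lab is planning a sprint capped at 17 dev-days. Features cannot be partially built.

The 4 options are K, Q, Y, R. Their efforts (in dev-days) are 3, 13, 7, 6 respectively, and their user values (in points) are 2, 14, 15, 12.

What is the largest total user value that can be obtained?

Take K, Y, and R: effort 3 + 7 + 6 = 16 ≤ 17, user value 2 + 15 + 12 = 29.
No other feasible combination does better.

29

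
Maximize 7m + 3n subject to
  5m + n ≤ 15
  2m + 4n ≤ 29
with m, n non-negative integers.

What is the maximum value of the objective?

29

The continuous relaxation peaks at (1.72, 6.39) with value 31.22; rounding to a feasible lattice point costs some objective.
(m,n)=(2,5): 5·2+1·5=15≤15, 2·2+4·5=24≤29, objective 29.
(m,n)=(2,4): 5·2+1·4=14≤15, 2·2+4·4=20≤29, objective 26.
(m,n)=(1,6): 5·1+1·6=11≤15, 2·1+4·6=26≤29, objective 25.
Maximum is 29 at (m,n)=(2,5).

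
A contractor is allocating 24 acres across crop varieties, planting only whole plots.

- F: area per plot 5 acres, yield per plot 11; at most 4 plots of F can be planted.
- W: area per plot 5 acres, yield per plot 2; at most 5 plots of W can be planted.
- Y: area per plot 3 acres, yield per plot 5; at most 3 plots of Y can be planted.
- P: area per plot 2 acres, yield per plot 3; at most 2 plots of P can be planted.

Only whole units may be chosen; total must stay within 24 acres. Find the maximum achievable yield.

50

4×F and 1×Y: area 23 ≤ 24, yield 4·11 + 1·5 = 49.
4×F and 2×P: area 24 ≤ 24, yield 4·11 + 2·3 = 50.
Best is 50.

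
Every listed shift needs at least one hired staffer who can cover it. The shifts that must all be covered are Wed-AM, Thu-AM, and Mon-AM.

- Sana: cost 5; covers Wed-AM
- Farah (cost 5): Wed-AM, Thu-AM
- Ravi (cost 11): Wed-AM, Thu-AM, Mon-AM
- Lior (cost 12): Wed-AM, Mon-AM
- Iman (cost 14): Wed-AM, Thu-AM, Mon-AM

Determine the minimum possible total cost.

The greedy cost-per-new-shift heuristic would pick Farah and Ravi for 16, but a cheaper cover exists.
Ravi alone covers Wed-AM, Thu-AM, Mon-AM — every shift.
Total cost: 11.
No cover costs less than 11.

11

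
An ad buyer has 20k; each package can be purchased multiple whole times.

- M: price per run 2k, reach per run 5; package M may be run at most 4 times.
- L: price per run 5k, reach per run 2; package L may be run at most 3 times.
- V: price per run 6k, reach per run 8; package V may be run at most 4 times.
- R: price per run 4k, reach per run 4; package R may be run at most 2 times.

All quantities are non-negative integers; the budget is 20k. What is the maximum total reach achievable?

M has the best ratio (5/2); taking only M gives at most 4×5 = 20 (stopped by the supply cap of 4).
Mixing does better — 4×M and 2×V: price 20 ≤ 20, reach 4·5 + 2·8 = 36.

36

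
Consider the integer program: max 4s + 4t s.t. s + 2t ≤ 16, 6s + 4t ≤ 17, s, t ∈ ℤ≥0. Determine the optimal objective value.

16

Relaxing integrality, the LP optimum is 17.00 at (s,t) = (0, 4.25), which is not an integer point.
(s,t)=(0,4): 1·0+2·4=8≤16, 6·0+4·4=16≤17, objective 16.
(s,t)=(0,3): 1·0+2·3=6≤16, 6·0+4·3=12≤17, objective 12.
No feasible integer point exceeds 16.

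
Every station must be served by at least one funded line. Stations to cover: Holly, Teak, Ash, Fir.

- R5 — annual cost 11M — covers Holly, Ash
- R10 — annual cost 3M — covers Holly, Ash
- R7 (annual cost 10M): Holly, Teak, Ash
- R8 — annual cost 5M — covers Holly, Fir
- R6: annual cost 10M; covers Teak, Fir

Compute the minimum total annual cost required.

13

The greedy cost-per-new-station heuristic would pick R10, R8, and R7 for 18, but a cheaper cover exists.
Choose R10 and R6: together they cover Holly, Teak, Ash, Fir — every station.
Total annual cost: 3 + 10 = 13.
No cover costs less than 13.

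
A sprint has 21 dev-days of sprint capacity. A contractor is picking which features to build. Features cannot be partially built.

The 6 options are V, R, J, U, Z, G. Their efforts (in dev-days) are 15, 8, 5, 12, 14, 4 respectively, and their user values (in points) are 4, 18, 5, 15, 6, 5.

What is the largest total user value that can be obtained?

33

Allowing fractional choices, the relaxed optimum would be about 34.2, but features are indivisible.
R + U: effort 8 + 12 = 20 ≤ 21, user value 18 + 15 = 33.
J + U + G: effort 5 + 12 + 4 = 21 ≤ 21, user value 5 + 15 + 5 = 25.
R + J + G: effort 8 + 5 + 4 = 17 ≤ 21, user value 18 + 5 + 5 = 28.
Best is R and U with total user value 33.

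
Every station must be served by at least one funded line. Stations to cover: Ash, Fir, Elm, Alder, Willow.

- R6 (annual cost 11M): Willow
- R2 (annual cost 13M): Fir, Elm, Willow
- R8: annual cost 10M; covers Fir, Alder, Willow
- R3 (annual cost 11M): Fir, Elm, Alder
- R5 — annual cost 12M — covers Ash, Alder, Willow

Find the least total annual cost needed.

23

This is an integer covering problem.
The greedy cost-per-new-station heuristic would pick R8, R3, and R5 for 33, but a cheaper cover exists.
Choose R3 and R5: together they cover Ash, Fir, Elm, Alder, Willow — every station.
Total annual cost: 11 + 12 = 23.
No cover costs less than 23.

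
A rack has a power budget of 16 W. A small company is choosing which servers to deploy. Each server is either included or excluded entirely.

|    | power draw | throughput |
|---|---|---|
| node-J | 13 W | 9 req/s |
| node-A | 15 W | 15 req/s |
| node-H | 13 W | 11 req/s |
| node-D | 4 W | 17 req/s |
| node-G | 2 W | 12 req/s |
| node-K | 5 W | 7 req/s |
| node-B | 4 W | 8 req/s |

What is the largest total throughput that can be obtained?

Allowing fractional choices, the relaxed optimum would be about 45.0, but servers are indivisible.
node-D + node-G + node-B: power draw 4 + 2 + 4 = 10 ≤ 16, throughput 17 + 12 + 8 = 37.
node-D + node-G + node-K + node-B: power draw 4 + 2 + 5 + 4 = 15 ≤ 16, throughput 17 + 12 + 7 + 8 = 44.
node-D + node-G + node-K: power draw 4 + 2 + 5 = 11 ≤ 16, throughput 17 + 12 + 7 = 36.
Best is node-D, node-G, node-K, and node-B with total throughput 44.

44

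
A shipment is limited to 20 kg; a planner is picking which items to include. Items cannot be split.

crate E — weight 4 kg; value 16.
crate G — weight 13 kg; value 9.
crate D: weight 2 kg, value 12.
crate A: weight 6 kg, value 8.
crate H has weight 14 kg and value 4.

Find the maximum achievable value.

37

Allowing fractional choices, the relaxed optimum would be about 41.5, but items are indivisible.
crate E + crate D + crate A: weight 4 + 2 + 6 = 12 ≤ 20, value 16 + 12 + 8 = 36.
crate E + crate D + crate H: weight 4 + 2 + 14 = 20 ≤ 20, value 16 + 12 + 4 = 32.
crate E + crate G + crate D: weight 4 + 13 + 2 = 19 ≤ 20, value 16 + 9 + 12 = 37.
Best is crate E, crate G, and crate D with total value 37.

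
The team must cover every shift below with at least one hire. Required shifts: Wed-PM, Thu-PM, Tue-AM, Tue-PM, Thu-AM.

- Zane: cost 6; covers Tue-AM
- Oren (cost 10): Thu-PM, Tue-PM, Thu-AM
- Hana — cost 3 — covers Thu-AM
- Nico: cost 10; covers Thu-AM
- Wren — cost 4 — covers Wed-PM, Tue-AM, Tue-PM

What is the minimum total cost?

14

The greedy cost-per-new-shift heuristic would pick Wren, Hana, and Oren for 17, but a cheaper cover exists.
Choose Oren and Wren: together they cover Wed-PM, Thu-PM, Tue-AM, Tue-PM, Thu-AM — every shift.
Total cost: 10 + 4 = 14.
No cover costs less than 14.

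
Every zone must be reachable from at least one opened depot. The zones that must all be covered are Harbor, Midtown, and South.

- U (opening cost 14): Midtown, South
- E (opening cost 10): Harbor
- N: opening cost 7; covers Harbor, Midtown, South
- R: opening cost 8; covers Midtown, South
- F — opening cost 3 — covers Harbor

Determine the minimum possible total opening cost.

7

N alone covers Harbor, Midtown, South — every zone.
Total opening cost: 7.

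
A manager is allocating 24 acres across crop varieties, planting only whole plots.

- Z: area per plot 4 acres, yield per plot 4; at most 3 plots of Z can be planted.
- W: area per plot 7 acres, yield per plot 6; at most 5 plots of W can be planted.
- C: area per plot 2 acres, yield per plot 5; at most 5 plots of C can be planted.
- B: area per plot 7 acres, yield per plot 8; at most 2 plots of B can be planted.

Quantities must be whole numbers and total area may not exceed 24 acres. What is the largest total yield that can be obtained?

This is a bounded integer knapsack.
C has the best ratio (5/2); taking only C gives at most 5×5 = 25 (stopped by the supply cap of 5).
Mixing does better — 5×C and 2×B: area 24 ≤ 24, yield 5·5 + 2·8 = 41.

41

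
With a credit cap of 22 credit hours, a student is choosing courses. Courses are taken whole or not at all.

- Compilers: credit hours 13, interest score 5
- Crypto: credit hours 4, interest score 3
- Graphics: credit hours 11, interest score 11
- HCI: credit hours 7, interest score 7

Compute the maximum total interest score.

21

Take Crypto, Graphics, and HCI: credit hours 4 + 11 + 7 = 22 ≤ 22, interest score 3 + 11 + 7 = 21.
No other feasible combination does better.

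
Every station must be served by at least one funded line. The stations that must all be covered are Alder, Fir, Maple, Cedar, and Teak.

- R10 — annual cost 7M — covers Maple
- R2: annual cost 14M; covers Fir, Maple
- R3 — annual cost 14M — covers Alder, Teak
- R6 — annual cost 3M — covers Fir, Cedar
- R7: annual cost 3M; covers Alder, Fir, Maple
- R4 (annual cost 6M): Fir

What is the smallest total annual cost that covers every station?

20

Choose R3, R6, and R7: together they cover Alder, Fir, Maple, Cedar, Teak — every station.
Total annual cost: 14 + 3 + 3 = 20.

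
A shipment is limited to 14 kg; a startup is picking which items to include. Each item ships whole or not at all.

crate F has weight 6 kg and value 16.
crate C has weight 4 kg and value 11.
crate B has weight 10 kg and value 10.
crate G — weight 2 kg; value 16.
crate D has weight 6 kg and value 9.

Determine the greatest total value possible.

Take crate F, crate C, and crate G: weight 6 + 4 + 2 = 12 ≤ 14, value 16 + 11 + 16 = 43.
No other feasible combination does better.

43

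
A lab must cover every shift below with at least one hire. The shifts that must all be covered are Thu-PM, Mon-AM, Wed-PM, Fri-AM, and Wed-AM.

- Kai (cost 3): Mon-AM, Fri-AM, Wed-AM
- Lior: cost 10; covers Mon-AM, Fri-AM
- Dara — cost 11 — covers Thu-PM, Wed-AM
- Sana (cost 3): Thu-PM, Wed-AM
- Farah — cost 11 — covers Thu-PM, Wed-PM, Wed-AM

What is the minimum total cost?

This is a weighted set-cover instance.
The greedy cost-per-new-shift heuristic would pick Kai, Sana, and Farah for 17, but a cheaper cover exists.
Choose Kai and Farah: together they cover Thu-PM, Mon-AM, Wed-PM, Fri-AM, Wed-AM — every shift.
Total cost: 3 + 11 = 14.
No cover costs less than 14.

14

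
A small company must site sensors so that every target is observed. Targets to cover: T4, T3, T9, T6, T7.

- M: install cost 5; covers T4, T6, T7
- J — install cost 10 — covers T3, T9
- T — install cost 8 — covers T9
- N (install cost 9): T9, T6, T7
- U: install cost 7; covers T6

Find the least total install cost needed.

15

Choose M and J: together they cover T4, T3, T9, T6, T7 — every target.
Total install cost: 5 + 10 = 15.
No cover costs less than 15.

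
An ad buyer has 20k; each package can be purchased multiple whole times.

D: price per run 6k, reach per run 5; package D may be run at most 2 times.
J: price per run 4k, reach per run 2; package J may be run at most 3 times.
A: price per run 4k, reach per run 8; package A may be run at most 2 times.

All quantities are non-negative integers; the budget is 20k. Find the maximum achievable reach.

26

Take 2×D and 2×A: price 20 ≤ 20, reach 2·5 + 2·8 = 26.
A has the best ratio (8/4) and is taken to its limit of 2; remaining capacity is filled optimally with the others.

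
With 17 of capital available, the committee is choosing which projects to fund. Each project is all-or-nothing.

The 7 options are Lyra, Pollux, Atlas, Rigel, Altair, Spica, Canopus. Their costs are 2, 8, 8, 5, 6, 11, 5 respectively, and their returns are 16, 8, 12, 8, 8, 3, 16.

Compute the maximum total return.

This is an integer program with binary decision variables.
Take Lyra, Atlas, and Canopus: cost 2 + 8 + 5 = 15 ≤ 17, return 16 + 12 + 16 = 44.
No other feasible combination does better.

44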